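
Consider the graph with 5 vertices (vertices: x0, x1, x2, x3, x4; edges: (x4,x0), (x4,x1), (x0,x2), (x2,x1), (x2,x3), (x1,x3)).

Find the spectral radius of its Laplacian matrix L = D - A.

Degrees: deg(x0) = 2, deg(x1) = 3, deg(x2) = 3, deg(x3) = 2, deg(x4) = 2.
L = D − A with rows/columns ordered (x0, x1, x2, x3, x4):
  [ 2,  0, -1,  0, -1]
  [ 0,  3, -1, -1, -1]
  [-1, -1,  3, -1,  0]
  [ 0, -1, -1,  2,  0]
  [-1, -1,  0,  0,  2]
Characteristic polynomial: det(λI − L) = λ(λ² − 5λ + 5)(λ² − 7λ + 11).
Roots: λ = 0; (λ² − 5λ + 5) = 0 ⇒ λ = (5 ± √5)/2 ≈ 1.382, 3.618; (λ² − 7λ + 11) = 0 ⇒ λ = (7 ± √5)/2 ≈ 2.382, 4.618.
(Check: the roots sum (with multiplicity) to 12, matching trace L = Σdeg = 2·6 = 12.)
Laplacian eigenvalues: [0.0, 1.382, 2.382, 3.618, 4.618]. Largest eigenvalue (spectral radius) = 4.618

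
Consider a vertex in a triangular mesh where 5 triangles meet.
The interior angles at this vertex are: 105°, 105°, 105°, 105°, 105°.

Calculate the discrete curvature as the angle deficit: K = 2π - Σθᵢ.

Sum of angles = 525°. K = 360° - 525° = -165° = -11π/12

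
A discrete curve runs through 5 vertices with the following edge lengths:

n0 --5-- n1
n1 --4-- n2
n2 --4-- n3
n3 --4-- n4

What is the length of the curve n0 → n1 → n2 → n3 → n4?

Arc length = 5 + 4 + 4 + 4 = 17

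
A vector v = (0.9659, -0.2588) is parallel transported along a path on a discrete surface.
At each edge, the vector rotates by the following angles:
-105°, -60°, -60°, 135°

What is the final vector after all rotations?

Total rotation: (-105°) + (-60°) + (-60°) + 135° = -90°. Final vector: (-0.2588, -0.9659)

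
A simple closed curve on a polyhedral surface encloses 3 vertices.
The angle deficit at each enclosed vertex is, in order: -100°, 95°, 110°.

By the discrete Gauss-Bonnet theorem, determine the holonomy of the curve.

Holonomy = total enclosed curvature = (-100°) + 95° + 110° = 105°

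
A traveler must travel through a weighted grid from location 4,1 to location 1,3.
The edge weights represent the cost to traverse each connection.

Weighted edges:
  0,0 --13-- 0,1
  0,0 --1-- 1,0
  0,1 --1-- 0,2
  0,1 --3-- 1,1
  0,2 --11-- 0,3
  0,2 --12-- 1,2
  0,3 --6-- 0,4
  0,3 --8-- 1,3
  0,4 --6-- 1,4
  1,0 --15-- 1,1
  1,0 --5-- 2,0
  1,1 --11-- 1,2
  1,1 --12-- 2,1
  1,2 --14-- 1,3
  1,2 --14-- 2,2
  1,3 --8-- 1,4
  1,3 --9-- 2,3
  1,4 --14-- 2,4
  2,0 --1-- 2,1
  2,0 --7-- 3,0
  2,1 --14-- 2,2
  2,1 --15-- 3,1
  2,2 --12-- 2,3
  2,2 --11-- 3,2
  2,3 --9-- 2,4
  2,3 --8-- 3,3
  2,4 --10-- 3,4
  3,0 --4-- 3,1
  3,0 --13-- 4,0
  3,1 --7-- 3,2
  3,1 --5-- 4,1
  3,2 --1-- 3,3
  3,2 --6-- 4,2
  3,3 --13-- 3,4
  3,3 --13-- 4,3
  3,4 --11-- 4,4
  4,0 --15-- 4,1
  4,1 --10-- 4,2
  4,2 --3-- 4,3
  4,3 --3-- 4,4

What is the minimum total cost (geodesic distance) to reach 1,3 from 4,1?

Shortest path: 4,1 → 3,1 → 3,2 → 3,3 → 2,3 → 1,3, total weight = 30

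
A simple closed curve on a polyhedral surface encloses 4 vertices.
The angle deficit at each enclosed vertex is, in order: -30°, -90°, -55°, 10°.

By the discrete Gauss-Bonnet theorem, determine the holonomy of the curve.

Holonomy = total enclosed curvature = (-30°) + (-90°) + (-55°) + 10° = -165°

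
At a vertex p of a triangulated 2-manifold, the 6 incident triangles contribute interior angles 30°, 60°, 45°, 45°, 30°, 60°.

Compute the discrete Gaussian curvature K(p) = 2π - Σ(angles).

Sum of angles = 270°. K = 360° - 270° = 90° = π/2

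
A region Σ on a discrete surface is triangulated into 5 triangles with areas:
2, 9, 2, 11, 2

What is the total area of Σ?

2 + 9 + 2 + 11 + 2 = 26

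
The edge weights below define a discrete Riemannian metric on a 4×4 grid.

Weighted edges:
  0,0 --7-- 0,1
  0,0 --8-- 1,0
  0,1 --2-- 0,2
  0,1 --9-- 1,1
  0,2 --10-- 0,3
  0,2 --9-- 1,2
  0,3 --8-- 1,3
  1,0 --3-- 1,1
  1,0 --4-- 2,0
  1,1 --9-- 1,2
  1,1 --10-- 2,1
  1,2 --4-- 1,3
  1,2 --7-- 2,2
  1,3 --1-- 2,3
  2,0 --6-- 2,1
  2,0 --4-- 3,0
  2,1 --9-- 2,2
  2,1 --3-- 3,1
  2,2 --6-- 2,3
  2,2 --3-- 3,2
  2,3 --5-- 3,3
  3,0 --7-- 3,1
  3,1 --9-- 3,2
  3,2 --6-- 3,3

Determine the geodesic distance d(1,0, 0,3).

Shortest path: 1,0 → 1,1 → 0,1 → 0,2 → 0,3, total weight = 24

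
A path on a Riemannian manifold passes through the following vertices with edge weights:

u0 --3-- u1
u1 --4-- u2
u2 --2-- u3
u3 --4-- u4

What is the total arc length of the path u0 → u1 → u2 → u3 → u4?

Arc length = 3 + 4 + 2 + 4 = 13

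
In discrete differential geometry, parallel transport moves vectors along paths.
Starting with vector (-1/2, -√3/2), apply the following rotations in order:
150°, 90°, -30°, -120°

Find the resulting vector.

Total rotation: 150° + 90° + (-30°) + (-120°) = 90°. Final vector: (0.8660, -0.5000)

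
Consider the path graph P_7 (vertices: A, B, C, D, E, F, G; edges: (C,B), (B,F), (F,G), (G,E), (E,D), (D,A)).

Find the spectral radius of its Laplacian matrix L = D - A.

The path graph P_n has Laplacian eigenvalues λ_k = 2 − 2cos(kπ/n), k = 0, 1, …, n−1. Here n = 7:
k=0: 2 − 2cos(0) = 0.0; k=1: 2 − 2cos(π/7) = 0.1981; k=2: 2 − 2cos(2π/7) = 0.753; k=3: 2 − 2cos(3π/7) = 1.555; k=4: 2 − 2cos(4π/7) = 2.445; k=5: 2 − 2cos(5π/7) = 3.247; k=6: 2 − 2cos(6π/7) = 3.8019.
Laplacian eigenvalues: [0.0, 0.1981, 0.753, 1.555, 2.445, 3.247, 3.8019]. Largest eigenvalue (spectral radius) = 3.8019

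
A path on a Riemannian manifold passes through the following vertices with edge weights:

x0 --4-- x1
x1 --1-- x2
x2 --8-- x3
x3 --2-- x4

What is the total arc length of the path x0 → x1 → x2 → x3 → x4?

Arc length = 4 + 1 + 8 + 2 = 15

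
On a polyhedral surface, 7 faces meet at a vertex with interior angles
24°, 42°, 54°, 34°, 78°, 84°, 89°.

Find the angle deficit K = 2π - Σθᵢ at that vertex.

Sum of angles = 405°. K = 360° - 405° = -45° = -π/4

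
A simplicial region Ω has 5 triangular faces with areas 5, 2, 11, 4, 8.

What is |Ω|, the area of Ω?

5 + 2 + 11 + 4 + 8 = 30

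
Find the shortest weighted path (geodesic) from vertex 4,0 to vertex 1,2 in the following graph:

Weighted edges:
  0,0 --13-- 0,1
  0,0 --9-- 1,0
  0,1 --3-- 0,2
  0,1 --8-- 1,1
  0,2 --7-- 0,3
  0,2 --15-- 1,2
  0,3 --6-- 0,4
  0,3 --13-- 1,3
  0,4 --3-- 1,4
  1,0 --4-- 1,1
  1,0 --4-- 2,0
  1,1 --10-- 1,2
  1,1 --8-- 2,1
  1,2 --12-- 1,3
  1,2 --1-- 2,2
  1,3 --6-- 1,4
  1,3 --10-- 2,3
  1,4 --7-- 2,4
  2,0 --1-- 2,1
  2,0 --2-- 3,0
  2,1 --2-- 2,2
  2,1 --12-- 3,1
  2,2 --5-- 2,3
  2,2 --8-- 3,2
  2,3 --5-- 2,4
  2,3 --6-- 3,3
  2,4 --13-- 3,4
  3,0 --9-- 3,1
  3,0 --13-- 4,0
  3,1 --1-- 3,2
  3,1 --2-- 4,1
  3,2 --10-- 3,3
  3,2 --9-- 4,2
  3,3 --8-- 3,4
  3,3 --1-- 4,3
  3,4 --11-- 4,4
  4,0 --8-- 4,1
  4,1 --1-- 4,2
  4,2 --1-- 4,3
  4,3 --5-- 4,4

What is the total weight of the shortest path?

Shortest path: 4,0 → 3,0 → 2,0 → 2,1 → 2,2 → 1,2, total weight = 19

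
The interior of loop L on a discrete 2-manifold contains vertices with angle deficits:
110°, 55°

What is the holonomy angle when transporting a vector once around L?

Holonomy = total enclosed curvature = 110° + 55° = 165°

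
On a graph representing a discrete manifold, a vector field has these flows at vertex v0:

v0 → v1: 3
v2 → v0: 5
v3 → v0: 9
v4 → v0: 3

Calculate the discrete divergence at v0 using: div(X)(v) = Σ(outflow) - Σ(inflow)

Divergence = sum of outgoing flows = 3 + (-5) + (-9) + (-3) = -14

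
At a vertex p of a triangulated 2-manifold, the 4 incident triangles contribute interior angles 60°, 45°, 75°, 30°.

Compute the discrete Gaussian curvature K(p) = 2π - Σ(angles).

Sum of angles = 210°. K = 360° - 210° = 150° = 5π/6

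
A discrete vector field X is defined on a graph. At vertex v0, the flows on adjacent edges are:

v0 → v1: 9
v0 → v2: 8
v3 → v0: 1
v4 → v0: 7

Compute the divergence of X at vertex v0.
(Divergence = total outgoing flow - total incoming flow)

Divergence = sum of outgoing flows = 9 + 8 + (-1) + (-7) = 9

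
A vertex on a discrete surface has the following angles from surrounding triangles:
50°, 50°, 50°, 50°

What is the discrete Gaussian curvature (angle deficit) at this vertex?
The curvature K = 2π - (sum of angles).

Sum of angles = 200°. K = 360° - 200° = 160°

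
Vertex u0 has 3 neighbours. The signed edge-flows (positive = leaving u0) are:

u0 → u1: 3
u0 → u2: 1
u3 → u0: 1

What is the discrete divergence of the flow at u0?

Divergence = sum of outgoing flows = 3 + 1 + (-1) = 3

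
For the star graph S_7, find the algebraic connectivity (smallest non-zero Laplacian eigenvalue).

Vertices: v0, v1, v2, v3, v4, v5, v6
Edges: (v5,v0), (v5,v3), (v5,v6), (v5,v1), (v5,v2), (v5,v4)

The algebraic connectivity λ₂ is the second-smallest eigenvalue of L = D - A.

The star S_7 is the complete bipartite graph K_{1,6} (one hub of degree 6, 6 leaves of degree 1). The Laplacian spectrum of K_{p,q} is 0, p (multiplicity q−1), q (multiplicity p−1), p+q. With p = 1, q = 6: 0 once, 1 with multiplicity 5, and 7 once. (Check: trace L = sum of degrees = 12 = 5·1 + 7.)
Laplacian eigenvalues: [0.0, 1.0, 1.0, 1.0, 1.0, 1.0, 7.0]. Algebraic connectivity (smallest non-zero eigenvalue) = 1.0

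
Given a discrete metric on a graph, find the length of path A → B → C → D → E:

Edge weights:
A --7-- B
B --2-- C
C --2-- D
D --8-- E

Arc length = 7 + 2 + 2 + 8 = 19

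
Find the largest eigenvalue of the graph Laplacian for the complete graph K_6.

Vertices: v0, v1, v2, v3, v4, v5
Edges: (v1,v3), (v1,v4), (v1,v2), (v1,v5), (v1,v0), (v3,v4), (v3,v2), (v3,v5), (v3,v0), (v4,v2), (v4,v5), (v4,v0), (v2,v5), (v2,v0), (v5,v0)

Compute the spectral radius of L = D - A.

For the complete graph K_n, L = nI − J (J = all-ones matrix). J has eigenvalues n (once, eigenvector 𝟙) and 0 (multiplicity n−1), so L has eigenvalues 0 (once) and n (multiplicity n−1). Here n = 6: eigenvalue 0 once and 6 with multiplicity 5.
Laplacian eigenvalues: [0.0, 6.0, 6.0, 6.0, 6.0, 6.0]. Largest eigenvalue (spectral radius) = 6.0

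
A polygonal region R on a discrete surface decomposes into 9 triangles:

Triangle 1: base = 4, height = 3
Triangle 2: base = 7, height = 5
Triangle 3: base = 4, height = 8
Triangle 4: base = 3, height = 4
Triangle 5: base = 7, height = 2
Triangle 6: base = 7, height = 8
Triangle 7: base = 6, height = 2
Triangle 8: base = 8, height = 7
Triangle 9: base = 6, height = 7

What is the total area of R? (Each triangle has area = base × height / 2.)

(1/2)×4×3 + (1/2)×7×5 + (1/2)×4×8 + (1/2)×3×4 + (1/2)×7×2 + (1/2)×7×8 + (1/2)×6×2 + (1/2)×8×7 + (1/2)×6×7 = 135.5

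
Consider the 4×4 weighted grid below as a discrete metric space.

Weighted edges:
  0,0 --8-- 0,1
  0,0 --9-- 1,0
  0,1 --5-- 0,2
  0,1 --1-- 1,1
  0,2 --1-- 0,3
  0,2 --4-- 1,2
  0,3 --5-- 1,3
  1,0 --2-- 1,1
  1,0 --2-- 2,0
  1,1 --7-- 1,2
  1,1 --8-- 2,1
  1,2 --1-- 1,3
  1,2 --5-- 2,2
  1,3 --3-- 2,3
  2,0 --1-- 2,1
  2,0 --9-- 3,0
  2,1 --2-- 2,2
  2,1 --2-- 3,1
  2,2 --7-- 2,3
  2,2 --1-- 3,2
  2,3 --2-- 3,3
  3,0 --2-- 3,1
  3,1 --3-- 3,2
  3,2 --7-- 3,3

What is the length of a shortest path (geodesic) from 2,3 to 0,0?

Shortest path: 2,3 → 1,3 → 1,2 → 1,1 → 0,1 → 0,0, total weight = 20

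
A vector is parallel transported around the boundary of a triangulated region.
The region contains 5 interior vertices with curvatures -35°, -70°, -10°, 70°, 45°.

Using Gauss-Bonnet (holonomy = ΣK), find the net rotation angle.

Holonomy = total enclosed curvature = (-35°) + (-70°) + (-10°) + 70° + 45° = 0°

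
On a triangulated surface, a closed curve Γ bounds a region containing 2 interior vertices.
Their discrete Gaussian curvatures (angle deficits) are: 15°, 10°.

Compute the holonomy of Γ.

Holonomy = total enclosed curvature = 15° + 10° = 25°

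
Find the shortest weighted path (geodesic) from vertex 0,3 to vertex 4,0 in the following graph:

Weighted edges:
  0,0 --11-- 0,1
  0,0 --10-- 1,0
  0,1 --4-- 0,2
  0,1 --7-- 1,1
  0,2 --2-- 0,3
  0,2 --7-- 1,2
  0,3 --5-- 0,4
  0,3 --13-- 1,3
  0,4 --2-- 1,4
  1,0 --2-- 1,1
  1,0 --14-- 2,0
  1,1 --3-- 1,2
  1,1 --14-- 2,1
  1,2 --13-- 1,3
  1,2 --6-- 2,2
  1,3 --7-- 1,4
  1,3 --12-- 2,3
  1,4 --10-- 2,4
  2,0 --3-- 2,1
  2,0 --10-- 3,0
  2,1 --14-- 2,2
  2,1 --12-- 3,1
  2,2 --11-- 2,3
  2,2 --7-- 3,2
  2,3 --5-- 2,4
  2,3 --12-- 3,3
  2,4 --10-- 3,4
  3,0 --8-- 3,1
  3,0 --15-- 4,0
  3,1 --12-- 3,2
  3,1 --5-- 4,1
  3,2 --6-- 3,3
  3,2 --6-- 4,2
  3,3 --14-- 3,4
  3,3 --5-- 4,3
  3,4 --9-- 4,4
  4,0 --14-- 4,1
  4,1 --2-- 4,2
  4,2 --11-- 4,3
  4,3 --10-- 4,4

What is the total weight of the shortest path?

Shortest path: 0,3 → 0,2 → 1,2 → 2,2 → 3,2 → 4,2 → 4,1 → 4,0, total weight = 44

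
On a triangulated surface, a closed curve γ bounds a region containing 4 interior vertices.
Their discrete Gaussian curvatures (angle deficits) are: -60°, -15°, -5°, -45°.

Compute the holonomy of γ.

Holonomy = total enclosed curvature = (-60°) + (-15°) + (-5°) + (-45°) = -125°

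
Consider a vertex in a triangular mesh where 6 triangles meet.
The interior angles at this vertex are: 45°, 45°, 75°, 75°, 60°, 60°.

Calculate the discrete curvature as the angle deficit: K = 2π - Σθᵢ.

Sum of angles = 360°. K = 360° - 360° = 0°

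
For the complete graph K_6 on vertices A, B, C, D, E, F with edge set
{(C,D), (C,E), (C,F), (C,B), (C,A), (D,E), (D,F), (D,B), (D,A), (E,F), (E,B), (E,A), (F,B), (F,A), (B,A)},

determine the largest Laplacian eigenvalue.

For the complete graph K_n, L = nI − J (J = all-ones matrix). J has eigenvalues n (once, eigenvector 𝟙) and 0 (multiplicity n−1), so L has eigenvalues 0 (once) and n (multiplicity n−1). Here n = 6: eigenvalue 0 once and 6 with multiplicity 5.
Laplacian eigenvalues: [0.0, 6.0, 6.0, 6.0, 6.0, 6.0]. Largest eigenvalue (spectral radius) = 6.0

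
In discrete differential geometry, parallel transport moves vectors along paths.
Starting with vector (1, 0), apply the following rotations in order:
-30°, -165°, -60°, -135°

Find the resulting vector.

Total rotation: (-30°) + (-165°) + (-60°) + (-135°) = -390° ≡ -30° (mod 360°). Final vector: (0.8660, -0.5000)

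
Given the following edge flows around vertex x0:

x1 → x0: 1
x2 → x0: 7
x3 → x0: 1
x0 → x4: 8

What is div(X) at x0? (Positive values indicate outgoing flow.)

Divergence = sum of outgoing flows = (-1) + (-7) + (-1) + 8 = -1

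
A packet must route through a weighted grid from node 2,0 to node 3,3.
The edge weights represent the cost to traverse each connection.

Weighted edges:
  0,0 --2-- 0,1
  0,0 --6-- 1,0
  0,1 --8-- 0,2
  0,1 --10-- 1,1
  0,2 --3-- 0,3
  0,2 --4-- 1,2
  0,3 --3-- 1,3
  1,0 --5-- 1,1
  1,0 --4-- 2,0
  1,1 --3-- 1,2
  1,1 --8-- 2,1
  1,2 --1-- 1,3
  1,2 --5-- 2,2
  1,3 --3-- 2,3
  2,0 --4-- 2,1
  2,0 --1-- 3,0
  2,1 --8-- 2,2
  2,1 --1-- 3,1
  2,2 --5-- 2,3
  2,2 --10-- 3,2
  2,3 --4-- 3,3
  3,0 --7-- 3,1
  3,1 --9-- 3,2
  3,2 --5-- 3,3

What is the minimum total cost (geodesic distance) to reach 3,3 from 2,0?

Shortest path: 2,0 → 2,1 → 3,1 → 3,2 → 3,3, total weight = 19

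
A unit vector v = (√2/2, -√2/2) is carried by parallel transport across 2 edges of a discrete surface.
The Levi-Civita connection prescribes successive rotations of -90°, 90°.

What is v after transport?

Total rotation: (-90°) + 90° = 0°. Final vector: (0.7071, -0.7071)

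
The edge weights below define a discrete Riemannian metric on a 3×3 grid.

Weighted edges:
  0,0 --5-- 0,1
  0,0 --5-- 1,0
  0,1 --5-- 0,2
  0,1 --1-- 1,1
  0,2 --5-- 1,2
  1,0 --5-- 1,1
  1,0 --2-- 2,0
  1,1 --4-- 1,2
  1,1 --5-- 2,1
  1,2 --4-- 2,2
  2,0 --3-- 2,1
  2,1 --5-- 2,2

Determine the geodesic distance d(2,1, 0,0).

Shortest path: 2,1 → 2,0 → 1,0 → 0,0, total weight = 10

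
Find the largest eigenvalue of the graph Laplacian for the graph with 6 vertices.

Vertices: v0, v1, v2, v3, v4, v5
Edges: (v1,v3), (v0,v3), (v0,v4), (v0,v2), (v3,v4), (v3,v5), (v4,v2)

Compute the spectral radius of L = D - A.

Degrees: deg(v0) = 3, deg(v1) = 1, deg(v2) = 2, deg(v3) = 4, deg(v4) = 3, deg(v5) = 1.
L = D − A with rows/columns ordered (v0, v1, v2, v3, v4, v5):
  [ 3,  0, -1, -1, -1,  0]
  [ 0,  1,  0, -1,  0,  0]
  [-1,  0,  2,  0, -1,  0]
  [-1, -1,  0,  4, -1, -1]
  [-1,  0, -1, -1,  3,  0]
  [ 0,  0,  0, -1,  0,  1]
Characteristic polynomial: det(λI − L) = λ(λ² − 6λ + 4)(λ − 1)(λ − 3)(λ − 4).
Roots: λ = 0; (λ² − 6λ + 4) = 0 ⇒ λ = 3 ± √5 ≈ 0.7639, 5.2361; (λ − 1) = 0 ⇒ λ = 1; (λ − 3) = 0 ⇒ λ = 3; (λ − 4) = 0 ⇒ λ = 4.
(Check: the roots sum (with multiplicity) to 14, matching trace L = Σdeg = 2·7 = 14.)
Laplacian eigenvalues: [0.0, 0.7639, 1.0, 3.0, 4.0, 5.2361]. Largest eigenvalue (spectral radius) = 5.2361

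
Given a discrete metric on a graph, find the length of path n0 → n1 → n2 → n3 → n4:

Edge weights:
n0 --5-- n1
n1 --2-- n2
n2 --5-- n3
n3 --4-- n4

Arc length = 5 + 2 + 5 + 4 = 16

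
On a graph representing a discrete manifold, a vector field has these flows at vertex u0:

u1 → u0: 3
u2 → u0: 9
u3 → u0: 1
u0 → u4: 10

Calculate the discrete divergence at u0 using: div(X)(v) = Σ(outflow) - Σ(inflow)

Divergence = sum of outgoing flows = (-3) + (-9) + (-1) + 10 = -3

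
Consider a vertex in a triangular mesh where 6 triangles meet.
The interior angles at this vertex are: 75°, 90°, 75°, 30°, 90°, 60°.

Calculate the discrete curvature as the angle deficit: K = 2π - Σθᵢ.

Sum of angles = 420°. K = 360° - 420° = -60°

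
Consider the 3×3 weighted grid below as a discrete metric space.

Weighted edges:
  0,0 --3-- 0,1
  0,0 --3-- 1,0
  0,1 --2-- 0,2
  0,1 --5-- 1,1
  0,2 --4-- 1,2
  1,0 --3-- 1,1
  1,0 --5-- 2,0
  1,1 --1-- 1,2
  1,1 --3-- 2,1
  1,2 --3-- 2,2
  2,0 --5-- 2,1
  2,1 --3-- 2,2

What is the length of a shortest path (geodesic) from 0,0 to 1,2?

Shortest path: 0,0 → 1,0 → 1,1 → 1,2, total weight = 7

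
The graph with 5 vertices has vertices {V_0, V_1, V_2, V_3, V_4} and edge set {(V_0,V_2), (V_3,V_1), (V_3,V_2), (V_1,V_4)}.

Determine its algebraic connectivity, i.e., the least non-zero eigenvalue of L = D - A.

Degrees: deg(V_0) = 1, deg(V_1) = 2, deg(V_2) = 2, deg(V_3) = 2, deg(V_4) = 1.
L = D − A with rows/columns ordered (V_0, V_1, V_2, V_3, V_4):
  [ 1,  0, -1,  0,  0]
  [ 0,  2,  0, -1, -1]
  [-1,  0,  2, -1,  0]
  [ 0, -1, -1,  2,  0]
  [ 0, -1,  0,  0,  1]
Characteristic polynomial: det(λI − L) = λ(λ² − 3λ + 1)(λ² − 5λ + 5).
Roots: λ = 0; (λ² − 3λ + 1) = 0 ⇒ λ = (3 ± √5)/2 ≈ 0.382, 2.618; (λ² − 5λ + 5) = 0 ⇒ λ = (5 ± √5)/2 ≈ 1.382, 3.618.
(Check: the roots sum (with multiplicity) to 8, matching trace L = Σdeg = 2·4 = 8.)
Laplacian eigenvalues: [0.0, 0.382, 1.382, 2.618, 3.618]. Algebraic connectivity (smallest non-zero eigenvalue) = 0.382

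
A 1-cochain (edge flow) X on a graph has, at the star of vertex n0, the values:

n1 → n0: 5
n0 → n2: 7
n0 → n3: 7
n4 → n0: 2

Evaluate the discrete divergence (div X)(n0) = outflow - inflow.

Divergence = sum of outgoing flows = (-5) + 7 + 7 + (-2) = 7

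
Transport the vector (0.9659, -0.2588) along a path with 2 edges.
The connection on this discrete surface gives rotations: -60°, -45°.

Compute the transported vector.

Total rotation: (-60°) + (-45°) = -105°. Final vector: (-0.5000, -0.8660)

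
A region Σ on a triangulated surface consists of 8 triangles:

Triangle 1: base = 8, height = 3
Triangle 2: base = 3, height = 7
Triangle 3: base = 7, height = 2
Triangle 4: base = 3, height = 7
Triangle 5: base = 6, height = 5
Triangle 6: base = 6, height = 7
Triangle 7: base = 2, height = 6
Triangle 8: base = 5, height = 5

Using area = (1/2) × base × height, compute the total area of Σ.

(1/2)×8×3 + (1/2)×3×7 + (1/2)×7×2 + (1/2)×3×7 + (1/2)×6×5 + (1/2)×6×7 + (1/2)×2×6 + (1/2)×5×5 = 94.5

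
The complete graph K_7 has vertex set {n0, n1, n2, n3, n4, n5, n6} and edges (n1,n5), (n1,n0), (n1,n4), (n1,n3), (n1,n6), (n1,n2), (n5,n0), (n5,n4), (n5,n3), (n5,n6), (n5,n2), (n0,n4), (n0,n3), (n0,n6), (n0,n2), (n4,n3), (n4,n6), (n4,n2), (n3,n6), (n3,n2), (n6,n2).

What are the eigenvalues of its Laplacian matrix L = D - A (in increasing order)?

For the complete graph K_n, L = nI − J (J = all-ones matrix). J has eigenvalues n (once, eigenvector 𝟙) and 0 (multiplicity n−1), so L has eigenvalues 0 (once) and n (multiplicity n−1). Here n = 7: eigenvalue 0 once and 7 with multiplicity 6.
Laplacian eigenvalues (increasing order): [0.0, 7.0, 7.0, 7.0, 7.0, 7.0, 7.0]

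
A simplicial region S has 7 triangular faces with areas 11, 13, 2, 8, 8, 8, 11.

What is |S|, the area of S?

11 + 13 + 2 + 8 + 8 + 8 + 11 = 61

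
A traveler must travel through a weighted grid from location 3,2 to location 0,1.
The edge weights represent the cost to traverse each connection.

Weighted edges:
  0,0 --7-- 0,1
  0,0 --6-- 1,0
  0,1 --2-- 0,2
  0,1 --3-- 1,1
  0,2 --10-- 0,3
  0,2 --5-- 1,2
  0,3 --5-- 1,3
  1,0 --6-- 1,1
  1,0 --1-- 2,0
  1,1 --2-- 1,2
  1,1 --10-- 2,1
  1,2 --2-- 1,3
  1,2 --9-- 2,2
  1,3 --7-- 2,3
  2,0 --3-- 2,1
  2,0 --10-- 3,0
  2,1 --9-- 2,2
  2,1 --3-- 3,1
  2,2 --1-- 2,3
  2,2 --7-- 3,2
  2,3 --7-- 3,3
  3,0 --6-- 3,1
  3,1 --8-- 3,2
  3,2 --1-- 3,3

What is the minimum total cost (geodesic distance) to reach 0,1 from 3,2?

Shortest path: 3,2 → 2,2 → 1,2 → 1,1 → 0,1, total weight = 21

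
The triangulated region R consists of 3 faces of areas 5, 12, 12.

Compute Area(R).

5 + 12 + 12 = 29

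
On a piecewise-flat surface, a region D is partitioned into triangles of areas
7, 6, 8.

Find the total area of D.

7 + 6 + 8 = 21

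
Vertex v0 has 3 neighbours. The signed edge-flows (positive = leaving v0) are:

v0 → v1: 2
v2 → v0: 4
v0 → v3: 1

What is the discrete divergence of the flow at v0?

Divergence = sum of outgoing flows = 2 + (-4) + 1 = -1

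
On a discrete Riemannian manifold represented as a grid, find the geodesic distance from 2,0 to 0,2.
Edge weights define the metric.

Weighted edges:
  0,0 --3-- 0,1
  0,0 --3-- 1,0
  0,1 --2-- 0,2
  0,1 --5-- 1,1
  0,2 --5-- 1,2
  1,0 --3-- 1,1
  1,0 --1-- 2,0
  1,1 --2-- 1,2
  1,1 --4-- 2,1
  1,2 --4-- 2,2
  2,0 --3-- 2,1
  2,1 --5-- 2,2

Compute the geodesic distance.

Shortest path: 2,0 → 1,0 → 0,0 → 0,1 → 0,2, total weight = 9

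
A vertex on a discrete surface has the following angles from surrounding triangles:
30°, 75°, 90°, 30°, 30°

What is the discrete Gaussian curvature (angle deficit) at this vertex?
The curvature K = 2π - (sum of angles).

Sum of angles = 255°. K = 360° - 255° = 105° = 7π/12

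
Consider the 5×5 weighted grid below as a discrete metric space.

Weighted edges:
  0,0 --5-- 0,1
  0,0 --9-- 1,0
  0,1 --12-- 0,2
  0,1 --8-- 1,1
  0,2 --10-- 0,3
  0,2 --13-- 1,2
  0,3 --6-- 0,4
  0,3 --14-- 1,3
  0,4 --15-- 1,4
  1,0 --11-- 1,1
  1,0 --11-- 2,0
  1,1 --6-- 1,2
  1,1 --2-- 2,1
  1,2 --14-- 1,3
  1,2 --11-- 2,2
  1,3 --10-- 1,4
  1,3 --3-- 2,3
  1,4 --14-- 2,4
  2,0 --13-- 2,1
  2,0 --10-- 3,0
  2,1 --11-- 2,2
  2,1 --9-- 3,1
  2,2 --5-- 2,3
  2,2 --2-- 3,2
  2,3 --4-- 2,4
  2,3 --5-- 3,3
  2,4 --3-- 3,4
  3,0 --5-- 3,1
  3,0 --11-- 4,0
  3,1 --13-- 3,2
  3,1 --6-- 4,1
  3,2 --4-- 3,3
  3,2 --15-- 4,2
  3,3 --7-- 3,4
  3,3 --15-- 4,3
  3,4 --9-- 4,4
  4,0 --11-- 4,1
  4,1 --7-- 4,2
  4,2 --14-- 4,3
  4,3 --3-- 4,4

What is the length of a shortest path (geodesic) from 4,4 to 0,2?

Shortest path: 4,4 → 3,4 → 2,4 → 2,3 → 1,3 → 0,3 → 0,2, total weight = 43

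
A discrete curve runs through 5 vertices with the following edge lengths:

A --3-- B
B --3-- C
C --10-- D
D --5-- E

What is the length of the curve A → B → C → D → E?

Arc length = 3 + 3 + 10 + 5 = 21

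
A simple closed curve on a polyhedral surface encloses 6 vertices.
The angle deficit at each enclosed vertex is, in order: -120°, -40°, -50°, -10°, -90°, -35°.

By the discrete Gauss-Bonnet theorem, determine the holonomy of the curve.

Holonomy = total enclosed curvature = (-120°) + (-40°) + (-50°) + (-10°) + (-90°) + (-35°) = -345°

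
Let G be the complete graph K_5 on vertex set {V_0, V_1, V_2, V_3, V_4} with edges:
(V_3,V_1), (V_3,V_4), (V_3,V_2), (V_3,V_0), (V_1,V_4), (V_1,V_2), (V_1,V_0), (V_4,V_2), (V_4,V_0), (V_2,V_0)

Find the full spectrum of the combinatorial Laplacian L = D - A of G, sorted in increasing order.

For the complete graph K_n, L = nI − J (J = all-ones matrix). J has eigenvalues n (once, eigenvector 𝟙) and 0 (multiplicity n−1), so L has eigenvalues 0 (once) and n (multiplicity n−1). Here n = 5: eigenvalue 0 once and 5 with multiplicity 4.
Laplacian eigenvalues (increasing order): [0.0, 5.0, 5.0, 5.0, 5.0]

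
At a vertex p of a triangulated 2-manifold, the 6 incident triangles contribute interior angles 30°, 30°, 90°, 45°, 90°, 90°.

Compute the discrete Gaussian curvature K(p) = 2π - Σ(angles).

Sum of angles = 375°. K = 360° - 375° = -15° = -π/12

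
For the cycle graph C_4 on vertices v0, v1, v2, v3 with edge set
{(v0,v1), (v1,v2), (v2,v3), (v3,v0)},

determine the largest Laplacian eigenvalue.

The cycle graph C_n has Laplacian eigenvalues λ_k = 2 − 2cos(2πk/n), k = 0, 1, …, n−1. Here n = 4:
k=0: 2 − 2cos(0) = 0.0; k=1: 2 − 2cos(π/2) = 2.0; k=2: 2 − 2cos(π) = 4.0; k=3: 2 − 2cos(3π/2) = 2.0.
Laplacian eigenvalues: [0.0, 2.0, 2.0, 4.0]. Largest eigenvalue (spectral radius) = 4.0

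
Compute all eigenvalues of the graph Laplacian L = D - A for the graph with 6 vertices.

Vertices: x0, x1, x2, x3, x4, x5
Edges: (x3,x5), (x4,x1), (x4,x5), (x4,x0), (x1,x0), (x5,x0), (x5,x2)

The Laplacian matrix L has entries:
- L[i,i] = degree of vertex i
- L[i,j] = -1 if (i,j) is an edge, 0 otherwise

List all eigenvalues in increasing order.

Degrees: deg(x0) = 3, deg(x1) = 2, deg(x2) = 1, deg(x3) = 1, deg(x4) = 3, deg(x5) = 4.
L = D − A with rows/columns ordered (x0, x1, x2, x3, x4, x5):
  [ 3, -1,  0,  0, -1, -1]
  [-1,  2,  0,  0, -1,  0]
  [ 0,  0,  1,  0,  0, -1]
  [ 0,  0,  0,  1,  0, -1]
  [-1, -1,  0,  0,  3, -1]
  [-1,  0, -1, -1, -1,  4]
Characteristic polynomial: det(λI − L) = λ(λ² − 6λ + 4)(λ − 1)(λ − 3)(λ − 4).
Roots: λ = 0; (λ² − 6λ + 4) = 0 ⇒ λ = 3 ± √5 ≈ 0.7639, 5.2361; (λ − 1) = 0 ⇒ λ = 1; (λ − 3) = 0 ⇒ λ = 3; (λ − 4) = 0 ⇒ λ = 4.
(Check: the roots sum (with multiplicity) to 14, matching trace L = Σdeg = 2·7 = 14.)
Laplacian eigenvalues (increasing order): [0.0, 0.7639, 1.0, 3.0, 4.0, 5.2361]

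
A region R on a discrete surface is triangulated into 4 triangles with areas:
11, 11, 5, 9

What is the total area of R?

11 + 11 + 5 + 9 = 36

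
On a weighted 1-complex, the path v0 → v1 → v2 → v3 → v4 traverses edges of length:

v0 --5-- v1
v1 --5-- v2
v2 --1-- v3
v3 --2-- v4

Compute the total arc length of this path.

Arc length = 5 + 5 + 1 + 2 = 13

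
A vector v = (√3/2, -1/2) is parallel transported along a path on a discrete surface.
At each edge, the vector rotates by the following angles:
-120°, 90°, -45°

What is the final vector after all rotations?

Total rotation: (-120°) + 90° + (-45°) = -75°. Final vector: (-0.2588, -0.9659)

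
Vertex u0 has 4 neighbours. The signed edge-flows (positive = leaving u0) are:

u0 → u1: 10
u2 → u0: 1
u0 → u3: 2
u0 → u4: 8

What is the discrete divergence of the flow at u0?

Divergence = sum of outgoing flows = 10 + (-1) + 2 + 8 = 19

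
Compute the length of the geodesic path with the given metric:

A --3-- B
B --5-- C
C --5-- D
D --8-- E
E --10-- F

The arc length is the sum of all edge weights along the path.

Arc length = 3 + 5 + 5 + 8 + 10 = 31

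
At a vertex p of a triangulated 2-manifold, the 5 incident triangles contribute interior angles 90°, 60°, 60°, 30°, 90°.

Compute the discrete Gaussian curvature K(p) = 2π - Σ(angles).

Sum of angles = 330°. K = 360° - 330° = 30°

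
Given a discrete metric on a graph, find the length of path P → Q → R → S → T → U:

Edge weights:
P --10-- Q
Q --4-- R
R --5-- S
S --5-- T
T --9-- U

Arc length = 10 + 4 + 5 + 5 + 9 = 33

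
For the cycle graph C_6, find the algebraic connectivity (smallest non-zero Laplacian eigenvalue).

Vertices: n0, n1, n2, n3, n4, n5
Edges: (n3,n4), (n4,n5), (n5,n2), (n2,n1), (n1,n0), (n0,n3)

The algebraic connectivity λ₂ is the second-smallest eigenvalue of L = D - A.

The cycle graph C_n has Laplacian eigenvalues λ_k = 2 − 2cos(2πk/n), k = 0, 1, …, n−1. Here n = 6:
k=0: 2 − 2cos(0) = 0.0; k=1: 2 − 2cos(π/3) = 1.0; k=2: 2 − 2cos(2π/3) = 3.0; k=3: 2 − 2cos(π) = 4.0; k=4: 2 − 2cos(4π/3) = 3.0; k=5: 2 − 2cos(5π/3) = 1.0.
Laplacian eigenvalues: [0.0, 1.0, 1.0, 3.0, 3.0, 4.0]. Algebraic connectivity (smallest non-zero eigenvalue) = 1.0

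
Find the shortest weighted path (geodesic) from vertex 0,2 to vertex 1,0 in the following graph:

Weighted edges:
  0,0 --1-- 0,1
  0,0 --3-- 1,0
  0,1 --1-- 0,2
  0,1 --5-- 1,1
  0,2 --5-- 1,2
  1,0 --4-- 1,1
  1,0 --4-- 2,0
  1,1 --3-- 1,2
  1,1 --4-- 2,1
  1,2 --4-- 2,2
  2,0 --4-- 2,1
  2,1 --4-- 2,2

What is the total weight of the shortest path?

Shortest path: 0,2 → 0,1 → 0,0 → 1,0, total weight = 5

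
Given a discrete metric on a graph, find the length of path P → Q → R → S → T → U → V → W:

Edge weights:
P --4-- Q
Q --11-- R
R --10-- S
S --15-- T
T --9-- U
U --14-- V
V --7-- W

Arc length = 4 + 11 + 10 + 15 + 9 + 14 + 7 = 70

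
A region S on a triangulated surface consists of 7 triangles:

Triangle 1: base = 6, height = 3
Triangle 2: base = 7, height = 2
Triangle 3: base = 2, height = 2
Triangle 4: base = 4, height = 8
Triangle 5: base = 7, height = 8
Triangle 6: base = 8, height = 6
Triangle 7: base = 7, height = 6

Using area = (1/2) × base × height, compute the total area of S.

(1/2)×6×3 + (1/2)×7×2 + (1/2)×2×2 + (1/2)×4×8 + (1/2)×7×8 + (1/2)×8×6 + (1/2)×7×6 = 107.0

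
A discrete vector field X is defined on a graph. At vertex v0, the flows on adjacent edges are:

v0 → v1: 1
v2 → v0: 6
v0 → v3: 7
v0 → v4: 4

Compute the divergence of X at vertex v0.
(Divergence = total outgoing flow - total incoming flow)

Divergence = sum of outgoing flows = 1 + (-6) + 7 + 4 = 6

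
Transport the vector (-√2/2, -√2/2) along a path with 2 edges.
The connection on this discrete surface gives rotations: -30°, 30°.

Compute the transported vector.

Total rotation: (-30°) + 30° = 0°. Final vector: (-0.7071, -0.7071)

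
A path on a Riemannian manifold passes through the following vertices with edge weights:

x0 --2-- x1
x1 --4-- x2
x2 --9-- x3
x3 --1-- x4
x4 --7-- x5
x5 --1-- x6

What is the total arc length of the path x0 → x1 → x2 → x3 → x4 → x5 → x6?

Arc length = 2 + 4 + 9 + 1 + 7 + 1 = 24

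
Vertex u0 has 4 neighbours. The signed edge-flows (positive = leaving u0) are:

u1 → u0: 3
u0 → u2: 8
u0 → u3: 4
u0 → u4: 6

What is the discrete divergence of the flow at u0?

Divergence = sum of outgoing flows = (-3) + 8 + 4 + 6 = 15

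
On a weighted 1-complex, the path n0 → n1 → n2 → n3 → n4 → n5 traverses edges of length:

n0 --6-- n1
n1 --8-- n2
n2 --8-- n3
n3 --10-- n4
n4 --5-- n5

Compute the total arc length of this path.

Arc length = 6 + 8 + 8 + 10 + 5 = 37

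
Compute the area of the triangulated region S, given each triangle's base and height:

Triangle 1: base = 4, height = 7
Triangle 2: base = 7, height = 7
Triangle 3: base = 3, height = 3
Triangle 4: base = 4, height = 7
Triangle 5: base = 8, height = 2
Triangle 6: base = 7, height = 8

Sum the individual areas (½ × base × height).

(1/2)×4×7 + (1/2)×7×7 + (1/2)×3×3 + (1/2)×4×7 + (1/2)×8×2 + (1/2)×7×8 = 93.0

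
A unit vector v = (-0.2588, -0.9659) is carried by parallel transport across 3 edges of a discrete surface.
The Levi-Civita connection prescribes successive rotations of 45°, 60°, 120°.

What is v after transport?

Total rotation: 45° + 60° + 120° = 225° ≡ -135° (mod 360°). Final vector: (-0.5000, 0.8660)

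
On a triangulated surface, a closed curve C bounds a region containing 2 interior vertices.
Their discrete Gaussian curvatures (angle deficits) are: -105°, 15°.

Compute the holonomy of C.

Holonomy = total enclosed curvature = (-105°) + 15° = -90°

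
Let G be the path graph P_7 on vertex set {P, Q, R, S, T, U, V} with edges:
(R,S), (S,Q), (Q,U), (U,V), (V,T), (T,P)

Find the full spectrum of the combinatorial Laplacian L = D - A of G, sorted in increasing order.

The path graph P_n has Laplacian eigenvalues λ_k = 2 − 2cos(kπ/n), k = 0, 1, …, n−1. Here n = 7:
k=0: 2 − 2cos(0) = 0.0; k=1: 2 − 2cos(π/7) = 0.1981; k=2: 2 − 2cos(2π/7) = 0.753; k=3: 2 − 2cos(3π/7) = 1.555; k=4: 2 − 2cos(4π/7) = 2.445; k=5: 2 − 2cos(5π/7) = 3.247; k=6: 2 − 2cos(6π/7) = 3.8019.
Laplacian eigenvalues (increasing order): [0.0, 0.1981, 0.753, 1.555, 2.445, 3.247, 3.8019]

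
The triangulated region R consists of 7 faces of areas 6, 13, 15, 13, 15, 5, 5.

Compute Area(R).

6 + 13 + 15 + 13 + 15 + 5 + 5 = 72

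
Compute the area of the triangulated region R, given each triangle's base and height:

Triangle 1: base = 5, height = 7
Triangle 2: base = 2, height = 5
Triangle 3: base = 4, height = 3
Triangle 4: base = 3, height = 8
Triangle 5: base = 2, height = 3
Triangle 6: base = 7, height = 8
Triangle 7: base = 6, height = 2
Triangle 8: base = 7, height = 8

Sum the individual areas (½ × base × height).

(1/2)×5×7 + (1/2)×2×5 + (1/2)×4×3 + (1/2)×3×8 + (1/2)×2×3 + (1/2)×7×8 + (1/2)×6×2 + (1/2)×7×8 = 105.5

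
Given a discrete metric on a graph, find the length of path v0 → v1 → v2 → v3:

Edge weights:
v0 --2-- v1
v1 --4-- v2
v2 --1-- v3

Arc length = 2 + 4 + 1 = 7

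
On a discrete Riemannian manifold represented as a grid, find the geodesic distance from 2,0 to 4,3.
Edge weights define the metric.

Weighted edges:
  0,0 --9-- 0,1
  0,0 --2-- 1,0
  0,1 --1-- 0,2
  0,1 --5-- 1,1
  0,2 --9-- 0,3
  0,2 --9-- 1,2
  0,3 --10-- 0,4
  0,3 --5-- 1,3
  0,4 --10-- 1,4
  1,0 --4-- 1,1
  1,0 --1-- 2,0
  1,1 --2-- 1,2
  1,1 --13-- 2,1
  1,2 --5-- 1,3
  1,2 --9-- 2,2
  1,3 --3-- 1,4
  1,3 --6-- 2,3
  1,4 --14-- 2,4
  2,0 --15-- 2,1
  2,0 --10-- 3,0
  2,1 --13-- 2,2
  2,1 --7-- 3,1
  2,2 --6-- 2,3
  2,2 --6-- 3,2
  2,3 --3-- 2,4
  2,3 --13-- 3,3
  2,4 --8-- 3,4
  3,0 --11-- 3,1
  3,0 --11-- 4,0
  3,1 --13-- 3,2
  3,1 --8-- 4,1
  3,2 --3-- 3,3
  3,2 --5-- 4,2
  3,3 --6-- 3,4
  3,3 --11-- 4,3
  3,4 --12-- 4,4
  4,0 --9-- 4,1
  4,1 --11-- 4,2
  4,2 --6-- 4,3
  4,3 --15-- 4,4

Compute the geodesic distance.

Shortest path: 2,0 → 1,0 → 1,1 → 1,2 → 2,2 → 3,2 → 4,2 → 4,3, total weight = 33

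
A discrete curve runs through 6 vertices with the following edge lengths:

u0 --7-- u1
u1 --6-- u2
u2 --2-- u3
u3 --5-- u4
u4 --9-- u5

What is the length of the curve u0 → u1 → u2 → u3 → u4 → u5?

Arc length = 7 + 6 + 2 + 5 + 9 = 29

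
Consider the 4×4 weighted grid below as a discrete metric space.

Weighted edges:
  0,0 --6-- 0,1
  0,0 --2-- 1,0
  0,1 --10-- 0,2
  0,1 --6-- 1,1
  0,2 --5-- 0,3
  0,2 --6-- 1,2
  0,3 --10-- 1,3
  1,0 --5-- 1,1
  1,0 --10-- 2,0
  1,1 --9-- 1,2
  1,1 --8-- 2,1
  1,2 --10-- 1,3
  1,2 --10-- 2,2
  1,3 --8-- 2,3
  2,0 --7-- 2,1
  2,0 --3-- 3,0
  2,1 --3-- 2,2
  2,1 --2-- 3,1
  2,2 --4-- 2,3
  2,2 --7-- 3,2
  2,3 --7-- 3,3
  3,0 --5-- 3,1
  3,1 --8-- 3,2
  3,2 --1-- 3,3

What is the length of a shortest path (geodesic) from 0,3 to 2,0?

Shortest path: 0,3 → 0,2 → 1,2 → 2,2 → 2,1 → 2,0, total weight = 31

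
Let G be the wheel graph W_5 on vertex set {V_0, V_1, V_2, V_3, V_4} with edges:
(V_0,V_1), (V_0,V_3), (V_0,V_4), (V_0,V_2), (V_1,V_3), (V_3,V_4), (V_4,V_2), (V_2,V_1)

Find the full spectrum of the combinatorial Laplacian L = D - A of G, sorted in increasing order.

The wheel W_5 is the join K_1 ∨ C_4 (a hub joined to every vertex of a cycle of length 4). For a join G ∨ H (G on p vertices, H on q vertices) the Laplacian spectrum is 0, p+q, the eigenvalues of L(G) other than one 0 each shifted by +q, and the eigenvalues of L(H) other than one 0 each shifted by +p. With G = K_1 (p = 1, nothing left after dropping its 0) and H = C_4 (q = 4, eigenvalues 2 − 2cos(2πk/4), k = 0, …, 3; drop k = 0), the spectrum of W_5 is 0, 5, and 1 + (2 − 2cos(2πk/4)) = 3 − 2cos(2πk/4) for k = 1, …, 3:
k=1: 3 − 2cos(π/2) = 3.0; k=2: 3 − 2cos(π) = 5.0; k=3: 3 − 2cos(3π/2) = 3.0.
Laplacian eigenvalues (increasing order): [0.0, 3.0, 3.0, 5.0, 5.0]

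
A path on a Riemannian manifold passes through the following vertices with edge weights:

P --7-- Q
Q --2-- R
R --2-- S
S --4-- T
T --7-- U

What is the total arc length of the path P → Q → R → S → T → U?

Arc length = 7 + 2 + 2 + 4 + 7 = 22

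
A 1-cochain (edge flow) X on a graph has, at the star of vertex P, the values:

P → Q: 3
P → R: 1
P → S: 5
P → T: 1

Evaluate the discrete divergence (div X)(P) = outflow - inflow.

Divergence = sum of outgoing flows = 3 + 1 + 5 + 1 = 10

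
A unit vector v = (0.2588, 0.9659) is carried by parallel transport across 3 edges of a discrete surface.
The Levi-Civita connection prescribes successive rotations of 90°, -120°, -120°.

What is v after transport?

Total rotation: 90° + (-120°) + (-120°) = -150°. Final vector: (0.2588, -0.9659)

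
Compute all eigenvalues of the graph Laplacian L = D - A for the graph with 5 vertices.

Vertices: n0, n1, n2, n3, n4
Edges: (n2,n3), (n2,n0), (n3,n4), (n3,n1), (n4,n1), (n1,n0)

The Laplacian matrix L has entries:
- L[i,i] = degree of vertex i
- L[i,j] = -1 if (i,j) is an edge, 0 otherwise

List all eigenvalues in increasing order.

Degrees: deg(n0) = 2, deg(n1) = 3, deg(n2) = 2, deg(n3) = 3, deg(n4) = 2.
L = D − A with rows/columns ordered (n0, n1, n2, n3, n4):
  [ 2, -1, -1,  0,  0]
  [-1,  3,  0, -1, -1]
  [-1,  0,  2, -1,  0]
  [ 0, -1, -1,  3, -1]
  [ 0, -1,  0, -1,  2]
Characteristic polynomial: det(λI − L) = λ(λ² − 5λ + 5)(λ² − 7λ + 11).
Roots: λ = 0; (λ² − 5λ + 5) = 0 ⇒ λ = (5 ± √5)/2 ≈ 1.382, 3.618; (λ² − 7λ + 11) = 0 ⇒ λ = (7 ± √5)/2 ≈ 2.382, 4.618.
(Check: the roots sum (with multiplicity) to 12, matching trace L = Σdeg = 2·6 = 12.)
Laplacian eigenvalues (increasing order): [0.0, 1.382, 2.382, 3.618, 4.618]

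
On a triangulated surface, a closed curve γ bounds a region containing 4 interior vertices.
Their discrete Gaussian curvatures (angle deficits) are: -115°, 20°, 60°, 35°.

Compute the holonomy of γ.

Holonomy = total enclosed curvature = (-115°) + 20° + 60° + 35° = 0°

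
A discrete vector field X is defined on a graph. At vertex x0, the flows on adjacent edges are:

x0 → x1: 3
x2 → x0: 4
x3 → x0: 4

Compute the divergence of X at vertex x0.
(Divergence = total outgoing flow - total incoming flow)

Divergence = sum of outgoing flows = 3 + (-4) + (-4) = -5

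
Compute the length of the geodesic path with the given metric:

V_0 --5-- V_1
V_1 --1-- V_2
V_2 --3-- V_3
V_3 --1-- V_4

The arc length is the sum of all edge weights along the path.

Arc length = 5 + 1 + 3 + 1 = 10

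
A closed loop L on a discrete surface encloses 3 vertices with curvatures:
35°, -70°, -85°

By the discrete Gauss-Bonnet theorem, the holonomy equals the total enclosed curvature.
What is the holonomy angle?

Holonomy = total enclosed curvature = 35° + (-70°) + (-85°) = -120°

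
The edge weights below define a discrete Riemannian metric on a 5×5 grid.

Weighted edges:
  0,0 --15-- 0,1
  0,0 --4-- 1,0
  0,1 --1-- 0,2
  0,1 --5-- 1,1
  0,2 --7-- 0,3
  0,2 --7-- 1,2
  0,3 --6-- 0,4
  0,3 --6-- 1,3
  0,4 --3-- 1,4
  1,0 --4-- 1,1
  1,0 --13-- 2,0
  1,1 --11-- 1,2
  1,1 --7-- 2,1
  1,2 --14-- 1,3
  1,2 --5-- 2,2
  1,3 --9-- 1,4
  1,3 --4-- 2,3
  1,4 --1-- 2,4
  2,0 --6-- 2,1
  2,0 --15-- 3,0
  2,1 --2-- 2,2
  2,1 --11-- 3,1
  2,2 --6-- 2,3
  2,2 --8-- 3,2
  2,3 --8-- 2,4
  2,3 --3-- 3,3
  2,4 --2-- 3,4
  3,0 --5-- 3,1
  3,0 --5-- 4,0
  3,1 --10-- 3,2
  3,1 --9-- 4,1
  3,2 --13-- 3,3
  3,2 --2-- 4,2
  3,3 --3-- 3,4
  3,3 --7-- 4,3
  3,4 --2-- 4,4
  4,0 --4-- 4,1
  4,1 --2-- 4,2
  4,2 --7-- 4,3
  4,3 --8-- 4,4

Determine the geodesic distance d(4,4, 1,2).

Shortest path: 4,4 → 3,4 → 3,3 → 2,3 → 2,2 → 1,2, total weight = 19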